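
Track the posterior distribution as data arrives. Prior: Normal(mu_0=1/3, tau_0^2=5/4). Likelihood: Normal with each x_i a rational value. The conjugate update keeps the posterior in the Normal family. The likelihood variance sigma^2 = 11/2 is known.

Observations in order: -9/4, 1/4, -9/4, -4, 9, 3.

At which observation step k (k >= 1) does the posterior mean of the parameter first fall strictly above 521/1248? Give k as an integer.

obs 1: x=-9/4 → posterior Normal(-47/324, 55/54)
obs 2: x=1/4 → posterior Normal(-1/12, 55/64)
obs 3: x=-9/4 → posterior Normal(-167/444, 55/74)
obs 4: x=-4 → posterior Normal(-407/504, 55/84)
obs 5: x=9 → posterior Normal(133/564, 55/94)
obs 6: x=3 → posterior Normal(313/624, 55/104)

k = 6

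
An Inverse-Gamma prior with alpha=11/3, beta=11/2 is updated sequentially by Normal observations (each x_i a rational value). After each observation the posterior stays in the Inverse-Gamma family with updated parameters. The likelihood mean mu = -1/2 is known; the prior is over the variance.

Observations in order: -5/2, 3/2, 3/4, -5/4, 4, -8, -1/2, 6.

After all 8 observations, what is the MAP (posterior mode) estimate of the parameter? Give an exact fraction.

obs 1: x=-5/2 → posterior Inverse-Gamma(25/6, 15/2)
obs 2: x=3/2 → posterior Inverse-Gamma(14/3, 19/2)
obs 3: x=3/4 → posterior Inverse-Gamma(31/6, 329/32)
obs 4: x=-5/4 → posterior Inverse-Gamma(17/3, 169/16)
obs 5: x=4 → posterior Inverse-Gamma(37/6, 331/16)
obs 6: x=-8 → posterior Inverse-Gamma(20/3, 781/16)
obs 7: x=-1/2 → posterior Inverse-Gamma(43/6, 781/16)
obs 8: x=6 → posterior Inverse-Gamma(23/3, 1119/16)

3357/416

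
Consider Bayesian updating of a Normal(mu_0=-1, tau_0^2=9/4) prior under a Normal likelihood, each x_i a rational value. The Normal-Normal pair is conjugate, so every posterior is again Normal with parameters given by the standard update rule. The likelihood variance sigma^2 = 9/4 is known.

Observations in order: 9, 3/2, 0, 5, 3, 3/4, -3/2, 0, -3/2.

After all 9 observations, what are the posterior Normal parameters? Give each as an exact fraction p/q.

obs 1: x=9 → posterior Normal(4, 9/8)
obs 2: x=3/2 → posterior Normal(19/6, 3/4)
obs 3: x=0 → posterior Normal(19/8, 9/16)
obs 4: x=5 → posterior Normal(29/10, 9/20)
obs 5: x=3 → posterior Normal(35/12, 3/8)
obs 6: x=3/4 → posterior Normal(73/28, 9/28)
obs 7: x=-3/2 → posterior Normal(67/32, 9/32)
obs 8: x=0 → posterior Normal(67/36, 1/4)
obs 9: x=-3/2 → posterior Normal(61/40, 9/40)

mu_0=61/40, tau_0^2=9/40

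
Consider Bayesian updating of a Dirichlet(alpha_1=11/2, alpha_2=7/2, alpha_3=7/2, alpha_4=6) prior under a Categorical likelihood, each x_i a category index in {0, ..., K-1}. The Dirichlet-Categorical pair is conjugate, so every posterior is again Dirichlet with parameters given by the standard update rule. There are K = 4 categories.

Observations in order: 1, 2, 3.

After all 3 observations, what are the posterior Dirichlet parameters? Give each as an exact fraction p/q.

alpha_1=11/2, alpha_2=9/2, alpha_3=9/2, alpha_4=7

obs 1: x=1 → posterior Dirichlet(11/2, 9/2, 7/2, 6)
obs 2: x=2 → posterior Dirichlet(11/2, 9/2, 9/2, 6)
obs 3: x=3 → posterior Dirichlet(11/2, 9/2, 9/2, 7)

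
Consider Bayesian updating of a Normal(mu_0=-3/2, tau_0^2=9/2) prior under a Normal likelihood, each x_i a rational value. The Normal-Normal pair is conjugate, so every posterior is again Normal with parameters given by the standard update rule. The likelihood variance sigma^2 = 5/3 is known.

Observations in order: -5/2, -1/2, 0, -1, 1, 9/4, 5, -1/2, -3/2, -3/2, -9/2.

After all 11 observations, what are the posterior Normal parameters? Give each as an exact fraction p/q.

obs 1: x=-5/2 → posterior Normal(-165/74, 45/37)
obs 2: x=-1/2 → posterior Normal(-3/2, 45/64)
obs 3: x=0 → posterior Normal(-96/91, 45/91)
obs 4: x=-1 → posterior Normal(-123/118, 45/118)
obs 5: x=1 → posterior Normal(-96/145, 9/29)
obs 6: x=9/4 → posterior Normal(-141/688, 45/172)
obs 7: x=5 → posterior Normal(399/796, 45/199)
obs 8: x=-1/2 → posterior Normal(345/904, 45/226)
obs 9: x=-3/2 → posterior Normal(183/1012, 45/253)
obs 10: x=-3/2 → posterior Normal(3/160, 9/56)
obs 11: x=-9/2 → posterior Normal(-465/1228, 45/307)

mu_0=-465/1228, tau_0^2=45/307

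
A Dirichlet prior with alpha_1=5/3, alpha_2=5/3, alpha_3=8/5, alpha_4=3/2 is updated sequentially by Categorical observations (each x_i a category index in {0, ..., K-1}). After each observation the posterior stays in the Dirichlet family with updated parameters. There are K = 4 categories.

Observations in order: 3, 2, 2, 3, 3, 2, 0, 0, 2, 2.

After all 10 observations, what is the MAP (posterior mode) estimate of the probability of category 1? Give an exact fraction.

20/373

obs 1: x=3 → posterior Dirichlet(5/3, 5/3, 8/5, 5/2)
obs 2: x=2 → posterior Dirichlet(5/3, 5/3, 13/5, 5/2)
obs 3: x=2 → posterior Dirichlet(5/3, 5/3, 18/5, 5/2)
obs 4: x=3 → posterior Dirichlet(5/3, 5/3, 18/5, 7/2)
obs 5: x=3 → posterior Dirichlet(5/3, 5/3, 18/5, 9/2)
obs 6: x=2 → posterior Dirichlet(5/3, 5/3, 23/5, 9/2)
obs 7: x=0 → posterior Dirichlet(8/3, 5/3, 23/5, 9/2)
obs 8: x=0 → posterior Dirichlet(11/3, 5/3, 23/5, 9/2)
obs 9: x=2 → posterior Dirichlet(11/3, 5/3, 28/5, 9/2)
obs 10: x=2 → posterior Dirichlet(11/3, 5/3, 33/5, 9/2)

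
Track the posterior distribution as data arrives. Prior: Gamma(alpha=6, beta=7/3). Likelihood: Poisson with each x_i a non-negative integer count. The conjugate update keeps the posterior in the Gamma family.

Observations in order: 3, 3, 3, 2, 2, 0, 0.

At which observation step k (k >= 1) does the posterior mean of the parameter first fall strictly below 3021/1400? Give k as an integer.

obs 1: x=3 → posterior Gamma(9, 10/3)
obs 2: x=3 → posterior Gamma(12, 13/3)
obs 3: x=3 → posterior Gamma(15, 16/3)
obs 4: x=2 → posterior Gamma(17, 19/3)
obs 5: x=2 → posterior Gamma(19, 22/3)
obs 6: x=0 → posterior Gamma(19, 25/3)
obs 7: x=0 → posterior Gamma(19, 28/3)

k = 7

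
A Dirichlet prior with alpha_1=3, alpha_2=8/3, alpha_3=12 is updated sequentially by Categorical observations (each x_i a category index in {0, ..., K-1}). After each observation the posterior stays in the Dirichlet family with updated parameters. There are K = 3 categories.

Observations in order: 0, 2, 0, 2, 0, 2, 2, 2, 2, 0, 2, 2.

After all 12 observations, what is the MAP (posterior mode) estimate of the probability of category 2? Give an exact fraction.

57/80

obs 1: x=0 → posterior Dirichlet(4, 8/3, 12)
obs 2: x=2 → posterior Dirichlet(4, 8/3, 13)
obs 3: x=0 → posterior Dirichlet(5, 8/3, 13)
obs 4: x=2 → posterior Dirichlet(5, 8/3, 14)
obs 5: x=0 → posterior Dirichlet(6, 8/3, 14)
obs 6: x=2 → posterior Dirichlet(6, 8/3, 15)
obs 7: x=2 → posterior Dirichlet(6, 8/3, 16)
obs 8: x=2 → posterior Dirichlet(6, 8/3, 17)
obs 9: x=2 → posterior Dirichlet(6, 8/3, 18)
obs 10: x=0 → posterior Dirichlet(7, 8/3, 18)
obs 11: x=2 → posterior Dirichlet(7, 8/3, 19)
obs 12: x=2 → posterior Dirichlet(7, 8/3, 20)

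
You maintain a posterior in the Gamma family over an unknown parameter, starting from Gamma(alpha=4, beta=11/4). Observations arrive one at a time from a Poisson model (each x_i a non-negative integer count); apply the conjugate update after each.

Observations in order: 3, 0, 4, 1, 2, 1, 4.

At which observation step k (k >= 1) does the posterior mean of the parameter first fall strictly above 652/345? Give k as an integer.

k = 3

obs 1: x=3 → posterior Gamma(7, 15/4)
obs 2: x=0 → posterior Gamma(7, 19/4)
obs 3: x=4 → posterior Gamma(11, 23/4)
obs 4: x=1 → posterior Gamma(12, 27/4)
obs 5: x=2 → posterior Gamma(14, 31/4)
obs 6: x=1 → posterior Gamma(15, 35/4)
obs 7: x=4 → posterior Gamma(19, 39/4)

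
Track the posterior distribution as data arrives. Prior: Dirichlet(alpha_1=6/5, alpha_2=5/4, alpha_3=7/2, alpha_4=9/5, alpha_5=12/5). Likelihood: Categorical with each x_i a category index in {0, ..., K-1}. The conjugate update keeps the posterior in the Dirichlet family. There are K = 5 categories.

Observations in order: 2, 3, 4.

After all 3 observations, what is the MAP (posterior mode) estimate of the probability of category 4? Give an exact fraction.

48/163

obs 1: x=2 → posterior Dirichlet(6/5, 5/4, 9/2, 9/5, 12/5)
obs 2: x=3 → posterior Dirichlet(6/5, 5/4, 9/2, 14/5, 12/5)
obs 3: x=4 → posterior Dirichlet(6/5, 5/4, 9/2, 14/5, 17/5)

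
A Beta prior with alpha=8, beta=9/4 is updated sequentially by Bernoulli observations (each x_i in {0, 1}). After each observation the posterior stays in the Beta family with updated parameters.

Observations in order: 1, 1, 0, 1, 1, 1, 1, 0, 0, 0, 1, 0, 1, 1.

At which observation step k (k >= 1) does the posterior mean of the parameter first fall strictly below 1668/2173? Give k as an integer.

k = 3

obs 1: x=1 → posterior Beta(9, 9/4)
obs 2: x=1 → posterior Beta(10, 9/4)
obs 3: x=0 → posterior Beta(10, 13/4)
obs 4: x=1 → posterior Beta(11, 13/4)
obs 5: x=1 → posterior Beta(12, 13/4)
obs 6: x=1 → posterior Beta(13, 13/4)
obs 7: x=1 → posterior Beta(14, 13/4)
obs 8: x=0 → posterior Beta(14, 17/4)
obs 9: x=0 → posterior Beta(14, 21/4)
obs 10: x=0 → posterior Beta(14, 25/4)
obs 11: x=1 → posterior Beta(15, 25/4)
obs 12: x=0 → posterior Beta(15, 29/4)
obs 13: x=1 → posterior Beta(16, 29/4)
obs 14: x=1 → posterior Beta(17, 29/4)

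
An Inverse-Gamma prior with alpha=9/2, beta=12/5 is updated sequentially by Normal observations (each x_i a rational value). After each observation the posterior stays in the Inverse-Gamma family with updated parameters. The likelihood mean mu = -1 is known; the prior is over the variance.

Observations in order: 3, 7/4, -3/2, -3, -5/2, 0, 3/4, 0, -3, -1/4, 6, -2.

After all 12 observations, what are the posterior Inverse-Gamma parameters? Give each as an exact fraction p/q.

obs 1: x=3 → posterior Inverse-Gamma(5, 52/5)
obs 2: x=7/4 → posterior Inverse-Gamma(11/2, 2269/160)
obs 3: x=-3/2 → posterior Inverse-Gamma(6, 2289/160)
obs 4: x=-3 → posterior Inverse-Gamma(13/2, 2609/160)
obs 5: x=-5/2 → posterior Inverse-Gamma(7, 2789/160)
obs 6: x=0 → posterior Inverse-Gamma(15/2, 2869/160)
obs 7: x=3/4 → posterior Inverse-Gamma(8, 1557/80)
obs 8: x=0 → posterior Inverse-Gamma(17/2, 1597/80)
obs 9: x=-3 → posterior Inverse-Gamma(9, 1757/80)
obs 10: x=-1/4 → posterior Inverse-Gamma(19/2, 3559/160)
obs 11: x=6 → posterior Inverse-Gamma(10, 7479/160)
obs 12: x=-2 → posterior Inverse-Gamma(21/2, 7559/160)

alpha=21/2, beta=7559/160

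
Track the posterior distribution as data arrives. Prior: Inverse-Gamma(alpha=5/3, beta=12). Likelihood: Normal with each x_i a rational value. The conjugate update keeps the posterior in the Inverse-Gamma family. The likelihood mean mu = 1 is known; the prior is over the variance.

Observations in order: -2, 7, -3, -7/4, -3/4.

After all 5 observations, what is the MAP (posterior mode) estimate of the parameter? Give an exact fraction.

2295/248

obs 1: x=-2 → posterior Inverse-Gamma(13/6, 33/2)
obs 2: x=7 → posterior Inverse-Gamma(8/3, 69/2)
obs 3: x=-3 → posterior Inverse-Gamma(19/6, 85/2)
obs 4: x=-7/4 → posterior Inverse-Gamma(11/3, 1481/32)
obs 5: x=-3/4 → posterior Inverse-Gamma(25/6, 765/16)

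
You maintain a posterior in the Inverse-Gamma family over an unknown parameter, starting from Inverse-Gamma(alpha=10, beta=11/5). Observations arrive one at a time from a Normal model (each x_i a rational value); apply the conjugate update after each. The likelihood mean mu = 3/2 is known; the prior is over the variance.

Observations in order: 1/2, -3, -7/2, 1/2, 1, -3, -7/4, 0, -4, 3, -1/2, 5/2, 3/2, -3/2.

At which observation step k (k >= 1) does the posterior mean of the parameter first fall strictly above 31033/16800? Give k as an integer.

k = 3

obs 1: x=1/2 → posterior Inverse-Gamma(21/2, 27/10)
obs 2: x=-3 → posterior Inverse-Gamma(11, 513/40)
obs 3: x=-7/2 → posterior Inverse-Gamma(23/2, 1013/40)
obs 4: x=1/2 → posterior Inverse-Gamma(12, 1033/40)
obs 5: x=1 → posterior Inverse-Gamma(25/2, 519/20)
obs 6: x=-3 → posterior Inverse-Gamma(13, 1443/40)
obs 7: x=-7/4 → posterior Inverse-Gamma(27/2, 6617/160)
obs 8: x=0 → posterior Inverse-Gamma(14, 6797/160)
obs 9: x=-4 → posterior Inverse-Gamma(29/2, 9217/160)
obs 10: x=3 → posterior Inverse-Gamma(15, 9397/160)
obs 11: x=-1/2 → posterior Inverse-Gamma(31/2, 9717/160)
obs 12: x=5/2 → posterior Inverse-Gamma(16, 9797/160)
obs 13: x=3/2 → posterior Inverse-Gamma(33/2, 9797/160)
obs 14: x=-3/2 → posterior Inverse-Gamma(17, 10517/160)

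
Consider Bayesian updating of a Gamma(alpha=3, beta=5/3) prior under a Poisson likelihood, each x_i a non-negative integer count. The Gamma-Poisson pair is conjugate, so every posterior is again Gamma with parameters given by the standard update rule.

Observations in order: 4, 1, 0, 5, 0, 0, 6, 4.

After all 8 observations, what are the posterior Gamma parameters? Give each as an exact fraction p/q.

obs 1: x=4 → posterior Gamma(7, 8/3)
obs 2: x=1 → posterior Gamma(8, 11/3)
obs 3: x=0 → posterior Gamma(8, 14/3)
obs 4: x=5 → posterior Gamma(13, 17/3)
obs 5: x=0 → posterior Gamma(13, 20/3)
obs 6: x=0 → posterior Gamma(13, 23/3)
obs 7: x=6 → posterior Gamma(19, 26/3)
obs 8: x=4 → posterior Gamma(23, 29/3)

alpha=23, beta=29/3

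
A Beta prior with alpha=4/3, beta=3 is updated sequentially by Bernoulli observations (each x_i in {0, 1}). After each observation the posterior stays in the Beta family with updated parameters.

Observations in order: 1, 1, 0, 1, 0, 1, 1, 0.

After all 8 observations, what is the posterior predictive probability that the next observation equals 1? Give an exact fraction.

19/37

obs 1: x=1 → posterior Beta(7/3, 3)
obs 2: x=1 → posterior Beta(10/3, 3)
obs 3: x=0 → posterior Beta(10/3, 4)
obs 4: x=1 → posterior Beta(13/3, 4)
obs 5: x=0 → posterior Beta(13/3, 5)
obs 6: x=1 → posterior Beta(16/3, 5)
obs 7: x=1 → posterior Beta(19/3, 5)
obs 8: x=0 → posterior Beta(19/3, 6)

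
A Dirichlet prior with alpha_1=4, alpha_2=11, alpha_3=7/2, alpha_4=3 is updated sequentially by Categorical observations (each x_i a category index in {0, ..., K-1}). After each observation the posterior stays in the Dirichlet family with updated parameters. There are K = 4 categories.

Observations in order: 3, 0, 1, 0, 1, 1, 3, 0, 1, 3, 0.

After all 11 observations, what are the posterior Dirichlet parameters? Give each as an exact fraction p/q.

alpha_1=8, alpha_2=15, alpha_3=7/2, alpha_4=6

obs 1: x=3 → posterior Dirichlet(4, 11, 7/2, 4)
obs 2: x=0 → posterior Dirichlet(5, 11, 7/2, 4)
obs 3: x=1 → posterior Dirichlet(5, 12, 7/2, 4)
obs 4: x=0 → posterior Dirichlet(6, 12, 7/2, 4)
obs 5: x=1 → posterior Dirichlet(6, 13, 7/2, 4)
obs 6: x=1 → posterior Dirichlet(6, 14, 7/2, 4)
obs 7: x=3 → posterior Dirichlet(6, 14, 7/2, 5)
obs 8: x=0 → posterior Dirichlet(7, 14, 7/2, 5)
obs 9: x=1 → posterior Dirichlet(7, 15, 7/2, 5)
obs 10: x=3 → posterior Dirichlet(7, 15, 7/2, 6)
obs 11: x=0 → posterior Dirichlet(8, 15, 7/2, 6)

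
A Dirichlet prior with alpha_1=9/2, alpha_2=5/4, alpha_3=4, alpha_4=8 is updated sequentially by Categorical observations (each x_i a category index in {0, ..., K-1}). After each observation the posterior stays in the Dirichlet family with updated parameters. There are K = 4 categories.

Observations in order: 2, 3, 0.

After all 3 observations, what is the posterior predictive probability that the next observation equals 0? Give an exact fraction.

22/83

obs 1: x=2 → posterior Dirichlet(9/2, 5/4, 5, 8)
obs 2: x=3 → posterior Dirichlet(9/2, 5/4, 5, 9)
obs 3: x=0 → posterior Dirichlet(11/2, 5/4, 5, 9)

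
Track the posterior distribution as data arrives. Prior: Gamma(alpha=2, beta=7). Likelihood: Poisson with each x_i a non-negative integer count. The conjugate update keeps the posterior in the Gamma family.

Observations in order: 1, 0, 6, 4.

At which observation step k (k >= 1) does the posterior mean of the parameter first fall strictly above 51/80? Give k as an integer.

k = 3

obs 1: x=1 → posterior Gamma(3, 8)
obs 2: x=0 → posterior Gamma(3, 9)
obs 3: x=6 → posterior Gamma(9, 10)
obs 4: x=4 → posterior Gamma(13, 11)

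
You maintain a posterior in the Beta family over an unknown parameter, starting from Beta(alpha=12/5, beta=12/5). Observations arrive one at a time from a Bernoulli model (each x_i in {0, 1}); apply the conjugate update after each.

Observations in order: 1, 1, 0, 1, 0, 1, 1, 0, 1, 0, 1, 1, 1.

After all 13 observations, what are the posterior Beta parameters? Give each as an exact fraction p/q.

obs 1: x=1 → posterior Beta(17/5, 12/5)
obs 2: x=1 → posterior Beta(22/5, 12/5)
obs 3: x=0 → posterior Beta(22/5, 17/5)
obs 4: x=1 → posterior Beta(27/5, 17/5)
obs 5: x=0 → posterior Beta(27/5, 22/5)
obs 6: x=1 → posterior Beta(32/5, 22/5)
obs 7: x=1 → posterior Beta(37/5, 22/5)
obs 8: x=0 → posterior Beta(37/5, 27/5)
obs 9: x=1 → posterior Beta(42/5, 27/5)
obs 10: x=0 → posterior Beta(42/5, 32/5)
obs 11: x=1 → posterior Beta(47/5, 32/5)
obs 12: x=1 → posterior Beta(52/5, 32/5)
obs 13: x=1 → posterior Beta(57/5, 32/5)

alpha=57/5, beta=32/5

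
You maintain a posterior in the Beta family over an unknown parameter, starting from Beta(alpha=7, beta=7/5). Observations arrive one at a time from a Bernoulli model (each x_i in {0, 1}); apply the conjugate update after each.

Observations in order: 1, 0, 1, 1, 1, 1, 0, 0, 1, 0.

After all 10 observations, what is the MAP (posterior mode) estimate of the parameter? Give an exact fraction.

30/41

obs 1: x=1 → posterior Beta(8, 7/5)
obs 2: x=0 → posterior Beta(8, 12/5)
obs 3: x=1 → posterior Beta(9, 12/5)
obs 4: x=1 → posterior Beta(10, 12/5)
obs 5: x=1 → posterior Beta(11, 12/5)
obs 6: x=1 → posterior Beta(12, 12/5)
obs 7: x=0 → posterior Beta(12, 17/5)
obs 8: x=0 → posterior Beta(12, 22/5)
obs 9: x=1 → posterior Beta(13, 22/5)
obs 10: x=0 → posterior Beta(13, 27/5)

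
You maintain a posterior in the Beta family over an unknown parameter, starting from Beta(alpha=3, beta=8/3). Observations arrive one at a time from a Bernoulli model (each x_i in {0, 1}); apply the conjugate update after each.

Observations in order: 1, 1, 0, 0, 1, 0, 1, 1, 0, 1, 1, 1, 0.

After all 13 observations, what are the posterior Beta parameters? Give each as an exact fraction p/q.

alpha=11, beta=23/3

obs 1: x=1 → posterior Beta(4, 8/3)
obs 2: x=1 → posterior Beta(5, 8/3)
obs 3: x=0 → posterior Beta(5, 11/3)
obs 4: x=0 → posterior Beta(5, 14/3)
obs 5: x=1 → posterior Beta(6, 14/3)
obs 6: x=0 → posterior Beta(6, 17/3)
obs 7: x=1 → posterior Beta(7, 17/3)
obs 8: x=1 → posterior Beta(8, 17/3)
obs 9: x=0 → posterior Beta(8, 20/3)
obs 10: x=1 → posterior Beta(9, 20/3)
obs 11: x=1 → posterior Beta(10, 20/3)
obs 12: x=1 → posterior Beta(11, 20/3)
obs 13: x=0 → posterior Beta(11, 23/3)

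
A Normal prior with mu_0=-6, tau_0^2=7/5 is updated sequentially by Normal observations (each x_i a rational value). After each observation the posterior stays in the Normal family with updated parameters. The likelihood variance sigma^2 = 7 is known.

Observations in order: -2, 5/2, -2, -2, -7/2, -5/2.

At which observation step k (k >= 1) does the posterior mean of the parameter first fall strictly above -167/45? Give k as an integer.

obs 1: x=-2 → posterior Normal(-16/3, 7/6)
obs 2: x=5/2 → posterior Normal(-59/14, 1)
obs 3: x=-2 → posterior Normal(-63/16, 7/8)
obs 4: x=-2 → posterior Normal(-67/18, 7/9)
obs 5: x=-7/2 → posterior Normal(-37/10, 7/10)
obs 6: x=-5/2 → posterior Normal(-79/22, 7/11)

k = 5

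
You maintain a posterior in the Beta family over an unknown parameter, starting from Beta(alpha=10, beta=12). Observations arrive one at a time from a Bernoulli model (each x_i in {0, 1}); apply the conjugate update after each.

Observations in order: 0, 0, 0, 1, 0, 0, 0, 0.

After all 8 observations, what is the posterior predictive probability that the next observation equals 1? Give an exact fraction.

obs 1: x=0 → posterior Beta(10, 13)
obs 2: x=0 → posterior Beta(10, 14)
obs 3: x=0 → posterior Beta(10, 15)
obs 4: x=1 → posterior Beta(11, 15)
obs 5: x=0 → posterior Beta(11, 16)
obs 6: x=0 → posterior Beta(11, 17)
obs 7: x=0 → posterior Beta(11, 18)
obs 8: x=0 → posterior Beta(11, 19)

11/30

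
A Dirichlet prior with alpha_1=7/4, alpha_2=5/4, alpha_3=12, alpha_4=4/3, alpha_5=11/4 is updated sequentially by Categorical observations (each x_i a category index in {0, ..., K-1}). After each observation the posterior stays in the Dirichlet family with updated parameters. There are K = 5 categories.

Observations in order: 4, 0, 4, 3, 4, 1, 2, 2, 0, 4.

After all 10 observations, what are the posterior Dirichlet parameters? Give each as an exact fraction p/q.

alpha_1=15/4, alpha_2=9/4, alpha_3=14, alpha_4=7/3, alpha_5=27/4

obs 1: x=4 → posterior Dirichlet(7/4, 5/4, 12, 4/3, 15/4)
obs 2: x=0 → posterior Dirichlet(11/4, 5/4, 12, 4/3, 15/4)
obs 3: x=4 → posterior Dirichlet(11/4, 5/4, 12, 4/3, 19/4)
obs 4: x=3 → posterior Dirichlet(11/4, 5/4, 12, 7/3, 19/4)
obs 5: x=4 → posterior Dirichlet(11/4, 5/4, 12, 7/3, 23/4)
obs 6: x=1 → posterior Dirichlet(11/4, 9/4, 12, 7/3, 23/4)
obs 7: x=2 → posterior Dirichlet(11/4, 9/4, 13, 7/3, 23/4)
obs 8: x=2 → posterior Dirichlet(11/4, 9/4, 14, 7/3, 23/4)
obs 9: x=0 → posterior Dirichlet(15/4, 9/4, 14, 7/3, 23/4)
obs 10: x=4 → posterior Dirichlet(15/4, 9/4, 14, 7/3, 27/4)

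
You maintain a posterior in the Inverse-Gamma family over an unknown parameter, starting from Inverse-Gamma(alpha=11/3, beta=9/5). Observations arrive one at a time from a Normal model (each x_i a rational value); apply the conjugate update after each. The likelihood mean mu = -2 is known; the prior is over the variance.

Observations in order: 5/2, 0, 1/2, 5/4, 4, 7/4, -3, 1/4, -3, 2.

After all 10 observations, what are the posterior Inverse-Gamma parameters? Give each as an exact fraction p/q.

obs 1: x=5/2 → posterior Inverse-Gamma(25/6, 477/40)
obs 2: x=0 → posterior Inverse-Gamma(14/3, 557/40)
obs 3: x=1/2 → posterior Inverse-Gamma(31/6, 341/20)
obs 4: x=5/4 → posterior Inverse-Gamma(17/3, 3573/160)
obs 5: x=4 → posterior Inverse-Gamma(37/6, 6453/160)
obs 6: x=7/4 → posterior Inverse-Gamma(20/3, 3789/80)
obs 7: x=-3 → posterior Inverse-Gamma(43/6, 3829/80)
obs 8: x=1/4 → posterior Inverse-Gamma(23/3, 8063/160)
obs 9: x=-3 → posterior Inverse-Gamma(49/6, 8143/160)
obs 10: x=2 → posterior Inverse-Gamma(26/3, 9423/160)

alpha=26/3, beta=9423/160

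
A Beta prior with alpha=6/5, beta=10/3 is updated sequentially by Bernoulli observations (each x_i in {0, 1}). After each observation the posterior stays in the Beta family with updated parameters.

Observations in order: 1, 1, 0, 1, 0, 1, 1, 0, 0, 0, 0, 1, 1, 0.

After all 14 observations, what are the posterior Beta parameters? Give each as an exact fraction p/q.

obs 1: x=1 → posterior Beta(11/5, 10/3)
obs 2: x=1 → posterior Beta(16/5, 10/3)
obs 3: x=0 → posterior Beta(16/5, 13/3)
obs 4: x=1 → posterior Beta(21/5, 13/3)
obs 5: x=0 → posterior Beta(21/5, 16/3)
obs 6: x=1 → posterior Beta(26/5, 16/3)
obs 7: x=1 → posterior Beta(31/5, 16/3)
obs 8: x=0 → posterior Beta(31/5, 19/3)
obs 9: x=0 → posterior Beta(31/5, 22/3)
obs 10: x=0 → posterior Beta(31/5, 25/3)
obs 11: x=0 → posterior Beta(31/5, 28/3)
obs 12: x=1 → posterior Beta(36/5, 28/3)
obs 13: x=1 → posterior Beta(41/5, 28/3)
obs 14: x=0 → posterior Beta(41/5, 31/3)

alpha=41/5, beta=31/3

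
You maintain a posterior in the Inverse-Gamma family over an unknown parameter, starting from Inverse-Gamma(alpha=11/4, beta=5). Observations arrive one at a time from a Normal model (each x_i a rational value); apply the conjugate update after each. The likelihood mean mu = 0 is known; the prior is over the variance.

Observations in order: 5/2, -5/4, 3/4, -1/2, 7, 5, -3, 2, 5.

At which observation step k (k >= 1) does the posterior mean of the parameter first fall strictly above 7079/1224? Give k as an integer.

obs 1: x=5/2 → posterior Inverse-Gamma(13/4, 65/8)
obs 2: x=-5/4 → posterior Inverse-Gamma(15/4, 285/32)
obs 3: x=3/4 → posterior Inverse-Gamma(17/4, 147/16)
obs 4: x=-1/2 → posterior Inverse-Gamma(19/4, 149/16)
obs 5: x=7 → posterior Inverse-Gamma(21/4, 541/16)
obs 6: x=5 → posterior Inverse-Gamma(23/4, 741/16)
obs 7: x=-3 → posterior Inverse-Gamma(25/4, 813/16)
obs 8: x=2 → posterior Inverse-Gamma(27/4, 845/16)
obs 9: x=5 → posterior Inverse-Gamma(29/4, 1045/16)

k = 5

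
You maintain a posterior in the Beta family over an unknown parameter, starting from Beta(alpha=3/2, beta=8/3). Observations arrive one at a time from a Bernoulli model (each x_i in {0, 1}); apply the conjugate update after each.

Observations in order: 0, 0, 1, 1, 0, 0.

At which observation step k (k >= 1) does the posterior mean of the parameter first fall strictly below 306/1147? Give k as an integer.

obs 1: x=0 → posterior Beta(3/2, 11/3)
obs 2: x=0 → posterior Beta(3/2, 14/3)
obs 3: x=1 → posterior Beta(5/2, 14/3)
obs 4: x=1 → posterior Beta(7/2, 14/3)
obs 5: x=0 → posterior Beta(7/2, 17/3)
obs 6: x=0 → posterior Beta(7/2, 20/3)

k = 2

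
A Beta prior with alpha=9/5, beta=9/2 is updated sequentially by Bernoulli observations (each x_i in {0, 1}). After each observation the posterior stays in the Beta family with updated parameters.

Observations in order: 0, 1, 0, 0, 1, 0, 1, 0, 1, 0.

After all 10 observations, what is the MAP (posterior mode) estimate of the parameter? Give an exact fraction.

obs 1: x=0 → posterior Beta(9/5, 11/2)
obs 2: x=1 → posterior Beta(14/5, 11/2)
obs 3: x=0 → posterior Beta(14/5, 13/2)
obs 4: x=0 → posterior Beta(14/5, 15/2)
obs 5: x=1 → posterior Beta(19/5, 15/2)
obs 6: x=0 → posterior Beta(19/5, 17/2)
obs 7: x=1 → posterior Beta(24/5, 17/2)
obs 8: x=0 → posterior Beta(24/5, 19/2)
obs 9: x=1 → posterior Beta(29/5, 19/2)
obs 10: x=0 → posterior Beta(29/5, 21/2)

48/143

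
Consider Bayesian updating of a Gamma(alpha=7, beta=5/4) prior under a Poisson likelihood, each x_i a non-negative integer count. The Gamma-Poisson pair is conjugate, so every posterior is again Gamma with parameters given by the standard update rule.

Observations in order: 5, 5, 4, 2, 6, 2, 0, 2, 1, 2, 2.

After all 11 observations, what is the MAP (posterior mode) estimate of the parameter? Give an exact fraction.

148/49

obs 1: x=5 → posterior Gamma(12, 9/4)
obs 2: x=5 → posterior Gamma(17, 13/4)
obs 3: x=4 → posterior Gamma(21, 17/4)
obs 4: x=2 → posterior Gamma(23, 21/4)
obs 5: x=6 → posterior Gamma(29, 25/4)
obs 6: x=2 → posterior Gamma(31, 29/4)
obs 7: x=0 → posterior Gamma(31, 33/4)
obs 8: x=2 → posterior Gamma(33, 37/4)
obs 9: x=1 → posterior Gamma(34, 41/4)
obs 10: x=2 → posterior Gamma(36, 45/4)
obs 11: x=2 → posterior Gamma(38, 49/4)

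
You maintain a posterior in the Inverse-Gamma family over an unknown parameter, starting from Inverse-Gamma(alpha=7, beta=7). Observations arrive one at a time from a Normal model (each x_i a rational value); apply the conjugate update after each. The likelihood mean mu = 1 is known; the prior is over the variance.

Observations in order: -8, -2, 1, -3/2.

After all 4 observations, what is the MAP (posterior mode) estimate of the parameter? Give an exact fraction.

441/80

obs 1: x=-8 → posterior Inverse-Gamma(15/2, 95/2)
obs 2: x=-2 → posterior Inverse-Gamma(8, 52)
obs 3: x=1 → posterior Inverse-Gamma(17/2, 52)
obs 4: x=-3/2 → posterior Inverse-Gamma(9, 441/8)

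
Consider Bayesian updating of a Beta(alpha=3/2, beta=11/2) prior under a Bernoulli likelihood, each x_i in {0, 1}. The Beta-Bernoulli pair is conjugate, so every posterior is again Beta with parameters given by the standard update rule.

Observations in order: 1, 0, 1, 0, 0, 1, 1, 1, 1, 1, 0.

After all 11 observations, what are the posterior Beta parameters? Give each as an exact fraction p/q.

obs 1: x=1 → posterior Beta(5/2, 11/2)
obs 2: x=0 → posterior Beta(5/2, 13/2)
obs 3: x=1 → posterior Beta(7/2, 13/2)
obs 4: x=0 → posterior Beta(7/2, 15/2)
obs 5: x=0 → posterior Beta(7/2, 17/2)
obs 6: x=1 → posterior Beta(9/2, 17/2)
obs 7: x=1 → posterior Beta(11/2, 17/2)
obs 8: x=1 → posterior Beta(13/2, 17/2)
obs 9: x=1 → posterior Beta(15/2, 17/2)
obs 10: x=1 → posterior Beta(17/2, 17/2)
obs 11: x=0 → posterior Beta(17/2, 19/2)

alpha=17/2, beta=19/2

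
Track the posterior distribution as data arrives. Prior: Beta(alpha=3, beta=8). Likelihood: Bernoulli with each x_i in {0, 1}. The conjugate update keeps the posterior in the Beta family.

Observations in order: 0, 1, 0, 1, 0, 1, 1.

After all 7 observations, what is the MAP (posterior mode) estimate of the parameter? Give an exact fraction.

3/8

obs 1: x=0 → posterior Beta(3, 9)
obs 2: x=1 → posterior Beta(4, 9)
obs 3: x=0 → posterior Beta(4, 10)
obs 4: x=1 → posterior Beta(5, 10)
obs 5: x=0 → posterior Beta(5, 11)
obs 6: x=1 → posterior Beta(6, 11)
obs 7: x=1 → posterior Beta(7, 11)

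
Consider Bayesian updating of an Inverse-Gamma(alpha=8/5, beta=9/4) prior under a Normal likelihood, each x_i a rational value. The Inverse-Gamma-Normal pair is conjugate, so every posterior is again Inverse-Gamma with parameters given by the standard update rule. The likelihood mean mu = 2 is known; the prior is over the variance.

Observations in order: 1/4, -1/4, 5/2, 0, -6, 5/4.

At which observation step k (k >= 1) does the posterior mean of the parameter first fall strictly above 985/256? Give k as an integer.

obs 1: x=1/4 → posterior Inverse-Gamma(21/10, 121/32)
obs 2: x=-1/4 → posterior Inverse-Gamma(13/5, 101/16)
obs 3: x=5/2 → posterior Inverse-Gamma(31/10, 103/16)
obs 4: x=0 → posterior Inverse-Gamma(18/5, 135/16)
obs 5: x=-6 → posterior Inverse-Gamma(41/10, 647/16)
obs 6: x=5/4 → posterior Inverse-Gamma(23/5, 1303/32)

k = 2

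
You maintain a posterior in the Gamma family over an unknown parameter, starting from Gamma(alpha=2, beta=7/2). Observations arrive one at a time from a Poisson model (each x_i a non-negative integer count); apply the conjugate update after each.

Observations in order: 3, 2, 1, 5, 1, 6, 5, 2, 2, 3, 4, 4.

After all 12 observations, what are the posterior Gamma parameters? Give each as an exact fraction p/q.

alpha=40, beta=31/2

obs 1: x=3 → posterior Gamma(5, 9/2)
obs 2: x=2 → posterior Gamma(7, 11/2)
obs 3: x=1 → posterior Gamma(8, 13/2)
obs 4: x=5 → posterior Gamma(13, 15/2)
obs 5: x=1 → posterior Gamma(14, 17/2)
obs 6: x=6 → posterior Gamma(20, 19/2)
obs 7: x=5 → posterior Gamma(25, 21/2)
obs 8: x=2 → posterior Gamma(27, 23/2)
obs 9: x=2 → posterior Gamma(29, 25/2)
obs 10: x=3 → posterior Gamma(32, 27/2)
obs 11: x=4 → posterior Gamma(36, 29/2)
obs 12: x=4 → posterior Gamma(40, 31/2)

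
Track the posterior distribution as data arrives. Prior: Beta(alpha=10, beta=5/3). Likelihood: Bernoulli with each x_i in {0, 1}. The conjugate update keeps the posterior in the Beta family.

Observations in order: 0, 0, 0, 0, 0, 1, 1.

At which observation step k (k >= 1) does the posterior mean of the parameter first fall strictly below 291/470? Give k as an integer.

k = 5

obs 1: x=0 → posterior Beta(10, 8/3)
obs 2: x=0 → posterior Beta(10, 11/3)
obs 3: x=0 → posterior Beta(10, 14/3)
obs 4: x=0 → posterior Beta(10, 17/3)
obs 5: x=0 → posterior Beta(10, 20/3)
obs 6: x=1 → posterior Beta(11, 20/3)
obs 7: x=1 → posterior Beta(12, 20/3)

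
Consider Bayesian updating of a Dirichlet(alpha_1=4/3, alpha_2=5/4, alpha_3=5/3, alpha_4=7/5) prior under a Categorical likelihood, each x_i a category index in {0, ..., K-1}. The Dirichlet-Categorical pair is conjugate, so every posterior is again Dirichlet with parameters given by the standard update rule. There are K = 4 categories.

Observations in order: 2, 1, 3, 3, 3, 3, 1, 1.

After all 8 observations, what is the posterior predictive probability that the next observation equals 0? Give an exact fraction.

obs 1: x=2 → posterior Dirichlet(4/3, 5/4, 8/3, 7/5)
obs 2: x=1 → posterior Dirichlet(4/3, 9/4, 8/3, 7/5)
obs 3: x=3 → posterior Dirichlet(4/3, 9/4, 8/3, 12/5)
obs 4: x=3 → posterior Dirichlet(4/3, 9/4, 8/3, 17/5)
obs 5: x=3 → posterior Dirichlet(4/3, 9/4, 8/3, 22/5)
obs 6: x=3 → posterior Dirichlet(4/3, 9/4, 8/3, 27/5)
obs 7: x=1 → posterior Dirichlet(4/3, 13/4, 8/3, 27/5)
obs 8: x=1 → posterior Dirichlet(4/3, 17/4, 8/3, 27/5)

80/819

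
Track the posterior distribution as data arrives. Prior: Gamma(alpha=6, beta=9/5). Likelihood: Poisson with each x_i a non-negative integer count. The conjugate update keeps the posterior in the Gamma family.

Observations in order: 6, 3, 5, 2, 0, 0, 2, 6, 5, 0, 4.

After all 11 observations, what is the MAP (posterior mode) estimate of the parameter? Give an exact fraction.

obs 1: x=6 → posterior Gamma(12, 14/5)
obs 2: x=3 → posterior Gamma(15, 19/5)
obs 3: x=5 → posterior Gamma(20, 24/5)
obs 4: x=2 → posterior Gamma(22, 29/5)
obs 5: x=0 → posterior Gamma(22, 34/5)
obs 6: x=0 → posterior Gamma(22, 39/5)
obs 7: x=2 → posterior Gamma(24, 44/5)
obs 8: x=6 → posterior Gamma(30, 49/5)
obs 9: x=5 → posterior Gamma(35, 54/5)
obs 10: x=0 → posterior Gamma(35, 59/5)
obs 11: x=4 → posterior Gamma(39, 64/5)

95/32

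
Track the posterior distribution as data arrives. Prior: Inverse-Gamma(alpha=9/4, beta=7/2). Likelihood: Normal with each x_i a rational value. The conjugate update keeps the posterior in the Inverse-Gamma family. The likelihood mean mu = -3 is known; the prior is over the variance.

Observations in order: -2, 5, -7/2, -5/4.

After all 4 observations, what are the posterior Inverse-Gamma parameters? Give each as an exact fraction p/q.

obs 1: x=-2 → posterior Inverse-Gamma(11/4, 4)
obs 2: x=5 → posterior Inverse-Gamma(13/4, 36)
obs 3: x=-7/2 → posterior Inverse-Gamma(15/4, 289/8)
obs 4: x=-5/4 → posterior Inverse-Gamma(17/4, 1205/32)

alpha=17/4, beta=1205/32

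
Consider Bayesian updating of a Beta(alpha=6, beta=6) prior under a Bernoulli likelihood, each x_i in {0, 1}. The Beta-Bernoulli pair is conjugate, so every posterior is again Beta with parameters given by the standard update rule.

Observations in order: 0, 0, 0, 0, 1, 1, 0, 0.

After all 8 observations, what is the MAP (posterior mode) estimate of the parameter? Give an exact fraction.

7/18

obs 1: x=0 → posterior Beta(6, 7)
obs 2: x=0 → posterior Beta(6, 8)
obs 3: x=0 → posterior Beta(6, 9)
obs 4: x=0 → posterior Beta(6, 10)
obs 5: x=1 → posterior Beta(7, 10)
obs 6: x=1 → posterior Beta(8, 10)
obs 7: x=0 → posterior Beta(8, 11)
obs 8: x=0 → posterior Beta(8, 12)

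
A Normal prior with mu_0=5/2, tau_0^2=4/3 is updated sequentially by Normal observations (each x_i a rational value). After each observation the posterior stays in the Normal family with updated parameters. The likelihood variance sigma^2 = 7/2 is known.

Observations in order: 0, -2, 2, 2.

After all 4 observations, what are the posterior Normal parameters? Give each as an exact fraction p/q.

obs 1: x=0 → posterior Normal(105/58, 28/29)
obs 2: x=-2 → posterior Normal(73/74, 28/37)
obs 3: x=2 → posterior Normal(7/6, 28/45)
obs 4: x=2 → posterior Normal(137/106, 28/53)

mu_0=137/106, tau_0^2=28/53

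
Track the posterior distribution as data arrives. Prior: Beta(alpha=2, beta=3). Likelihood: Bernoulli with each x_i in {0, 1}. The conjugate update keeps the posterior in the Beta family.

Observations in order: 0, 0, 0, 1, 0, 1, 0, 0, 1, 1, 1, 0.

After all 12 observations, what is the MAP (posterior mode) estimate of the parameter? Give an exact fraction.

2/5

obs 1: x=0 → posterior Beta(2, 4)
obs 2: x=0 → posterior Beta(2, 5)
obs 3: x=0 → posterior Beta(2, 6)
obs 4: x=1 → posterior Beta(3, 6)
obs 5: x=0 → posterior Beta(3, 7)
obs 6: x=1 → posterior Beta(4, 7)
obs 7: x=0 → posterior Beta(4, 8)
obs 8: x=0 → posterior Beta(4, 9)
obs 9: x=1 → posterior Beta(5, 9)
obs 10: x=1 → posterior Beta(6, 9)
obs 11: x=1 → posterior Beta(7, 9)
obs 12: x=0 → posterior Beta(7, 10)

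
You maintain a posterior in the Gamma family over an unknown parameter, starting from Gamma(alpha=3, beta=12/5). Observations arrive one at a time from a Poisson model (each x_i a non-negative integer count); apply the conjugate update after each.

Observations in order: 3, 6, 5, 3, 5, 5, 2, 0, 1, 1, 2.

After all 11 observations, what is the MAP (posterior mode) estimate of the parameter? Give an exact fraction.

175/67

obs 1: x=3 → posterior Gamma(6, 17/5)
obs 2: x=6 → posterior Gamma(12, 22/5)
obs 3: x=5 → posterior Gamma(17, 27/5)
obs 4: x=3 → posterior Gamma(20, 32/5)
obs 5: x=5 → posterior Gamma(25, 37/5)
obs 6: x=5 → posterior Gamma(30, 42/5)
obs 7: x=2 → posterior Gamma(32, 47/5)
obs 8: x=0 → posterior Gamma(32, 52/5)
obs 9: x=1 → posterior Gamma(33, 57/5)
obs 10: x=1 → posterior Gamma(34, 62/5)
obs 11: x=2 → posterior Gamma(36, 67/5)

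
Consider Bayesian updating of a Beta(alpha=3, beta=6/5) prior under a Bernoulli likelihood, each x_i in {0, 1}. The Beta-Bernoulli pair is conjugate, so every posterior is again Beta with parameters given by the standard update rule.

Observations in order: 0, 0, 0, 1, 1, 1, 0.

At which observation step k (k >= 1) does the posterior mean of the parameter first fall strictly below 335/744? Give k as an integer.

k = 3

obs 1: x=0 → posterior Beta(3, 11/5)
obs 2: x=0 → posterior Beta(3, 16/5)
obs 3: x=0 → posterior Beta(3, 21/5)
obs 4: x=1 → posterior Beta(4, 21/5)
obs 5: x=1 → posterior Beta(5, 21/5)
obs 6: x=1 → posterior Beta(6, 21/5)
obs 7: x=0 → posterior Beta(6, 26/5)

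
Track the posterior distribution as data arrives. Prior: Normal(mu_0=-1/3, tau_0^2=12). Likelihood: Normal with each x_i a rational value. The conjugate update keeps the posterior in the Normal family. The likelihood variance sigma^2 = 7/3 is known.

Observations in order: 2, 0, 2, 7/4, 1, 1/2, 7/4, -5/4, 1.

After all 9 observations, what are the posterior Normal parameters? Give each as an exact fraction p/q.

obs 1: x=2 → posterior Normal(209/129, 84/43)
obs 2: x=0 → posterior Normal(209/237, 84/79)
obs 3: x=2 → posterior Normal(85/69, 84/115)
obs 4: x=7/4 → posterior Normal(614/453, 84/151)
obs 5: x=1 → posterior Normal(722/561, 84/187)
obs 6: x=1/2 → posterior Normal(776/669, 84/223)
obs 7: x=7/4 → posterior Normal(965/777, 12/37)
obs 8: x=-5/4 → posterior Normal(166/177, 84/295)
obs 9: x=1 → posterior Normal(938/993, 84/331)

mu_0=938/993, tau_0^2=84/331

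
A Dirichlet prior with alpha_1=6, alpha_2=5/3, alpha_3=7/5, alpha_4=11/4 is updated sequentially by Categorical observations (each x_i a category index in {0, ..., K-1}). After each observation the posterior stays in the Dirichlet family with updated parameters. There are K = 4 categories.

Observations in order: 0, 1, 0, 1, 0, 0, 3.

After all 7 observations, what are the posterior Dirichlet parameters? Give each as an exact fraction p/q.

obs 1: x=0 → posterior Dirichlet(7, 5/3, 7/5, 11/4)
obs 2: x=1 → posterior Dirichlet(7, 8/3, 7/5, 11/4)
obs 3: x=0 → posterior Dirichlet(8, 8/3, 7/5, 11/4)
obs 4: x=1 → posterior Dirichlet(8, 11/3, 7/5, 11/4)
obs 5: x=0 → posterior Dirichlet(9, 11/3, 7/5, 11/4)
obs 6: x=0 → posterior Dirichlet(10, 11/3, 7/5, 11/4)
obs 7: x=3 → posterior Dirichlet(10, 11/3, 7/5, 15/4)

alpha_1=10, alpha_2=11/3, alpha_3=7/5, alpha_4=15/4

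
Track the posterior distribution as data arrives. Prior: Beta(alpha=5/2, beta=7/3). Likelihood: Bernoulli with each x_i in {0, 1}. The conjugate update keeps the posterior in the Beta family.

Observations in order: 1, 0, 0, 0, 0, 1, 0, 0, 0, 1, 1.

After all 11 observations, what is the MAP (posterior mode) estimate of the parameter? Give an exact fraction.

obs 1: x=1 → posterior Beta(7/2, 7/3)
obs 2: x=0 → posterior Beta(7/2, 10/3)
obs 3: x=0 → posterior Beta(7/2, 13/3)
obs 4: x=0 → posterior Beta(7/2, 16/3)
obs 5: x=0 → posterior Beta(7/2, 19/3)
obs 6: x=1 → posterior Beta(9/2, 19/3)
obs 7: x=0 → posterior Beta(9/2, 22/3)
obs 8: x=0 → posterior Beta(9/2, 25/3)
obs 9: x=0 → posterior Beta(9/2, 28/3)
obs 10: x=1 → posterior Beta(11/2, 28/3)
obs 11: x=1 → posterior Beta(13/2, 28/3)

33/83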